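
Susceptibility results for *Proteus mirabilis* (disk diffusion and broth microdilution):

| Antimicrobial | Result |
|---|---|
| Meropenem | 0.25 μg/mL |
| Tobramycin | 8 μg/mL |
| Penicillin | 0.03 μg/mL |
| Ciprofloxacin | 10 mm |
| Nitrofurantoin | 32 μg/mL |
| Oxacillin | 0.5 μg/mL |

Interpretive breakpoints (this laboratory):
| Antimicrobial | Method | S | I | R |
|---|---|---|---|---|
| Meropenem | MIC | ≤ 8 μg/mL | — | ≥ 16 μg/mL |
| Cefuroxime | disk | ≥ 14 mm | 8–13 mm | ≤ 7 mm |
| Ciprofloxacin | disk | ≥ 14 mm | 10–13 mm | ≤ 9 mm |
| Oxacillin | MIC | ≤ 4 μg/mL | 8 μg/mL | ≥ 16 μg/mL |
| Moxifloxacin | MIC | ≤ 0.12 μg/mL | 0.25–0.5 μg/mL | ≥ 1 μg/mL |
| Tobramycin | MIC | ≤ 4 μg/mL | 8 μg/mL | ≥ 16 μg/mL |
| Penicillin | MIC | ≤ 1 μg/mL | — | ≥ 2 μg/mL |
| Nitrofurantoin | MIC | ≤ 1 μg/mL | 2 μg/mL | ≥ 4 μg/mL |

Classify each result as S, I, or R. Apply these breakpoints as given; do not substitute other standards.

S, I, S, I, R, S

Meropenem (0.25 μg/mL) ≤ 8 μg/mL ⇒ susceptible
Tobramycin 8 μg/mL: = 8 μg/mL → I
Penicillin: 0.03 μg/mL is ≤ 1 μg/mL → S
Ciprofloxacin (10 mm) in 10–13 mm → I
Nitrofurantoin 32 μg/mL: ≥ 4 μg/mL ⇒ resistant
Oxacillin: 0.5 μg/mL is ≤ 4 μg/mL — susceptible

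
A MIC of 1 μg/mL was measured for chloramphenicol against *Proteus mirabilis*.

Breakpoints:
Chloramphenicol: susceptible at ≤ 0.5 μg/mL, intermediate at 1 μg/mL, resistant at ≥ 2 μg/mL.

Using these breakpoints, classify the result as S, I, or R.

Intermediate

Chloramphenicol 1 μg/mL: = 1 μg/mL — Intermediate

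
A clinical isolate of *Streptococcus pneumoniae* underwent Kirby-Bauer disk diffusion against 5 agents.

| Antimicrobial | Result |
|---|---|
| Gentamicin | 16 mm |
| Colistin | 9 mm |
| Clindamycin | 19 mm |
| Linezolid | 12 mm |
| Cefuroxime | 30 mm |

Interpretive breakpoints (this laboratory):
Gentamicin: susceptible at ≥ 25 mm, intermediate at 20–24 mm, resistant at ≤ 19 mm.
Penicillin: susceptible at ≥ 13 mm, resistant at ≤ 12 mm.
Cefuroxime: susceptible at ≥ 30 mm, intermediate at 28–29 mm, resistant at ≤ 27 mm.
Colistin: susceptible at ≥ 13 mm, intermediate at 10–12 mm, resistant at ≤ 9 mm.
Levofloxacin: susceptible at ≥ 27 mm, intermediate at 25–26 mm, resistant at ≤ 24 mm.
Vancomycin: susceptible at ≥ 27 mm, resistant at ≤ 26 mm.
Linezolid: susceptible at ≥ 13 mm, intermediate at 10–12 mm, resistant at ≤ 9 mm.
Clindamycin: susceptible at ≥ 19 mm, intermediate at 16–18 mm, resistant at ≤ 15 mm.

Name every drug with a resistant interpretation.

Gentamicin (16 mm) ≤ 19 mm ⇒ R
Colistin (9 mm) ≤ 9 mm — R
Clindamycin (19 mm) ≥ 19 mm → susceptible
Linezolid 12 mm: in 10–12 mm ⇒ I
Cefuroxime: 30 mm is ≥ 30 mm — Susceptible

gentamicin, colistin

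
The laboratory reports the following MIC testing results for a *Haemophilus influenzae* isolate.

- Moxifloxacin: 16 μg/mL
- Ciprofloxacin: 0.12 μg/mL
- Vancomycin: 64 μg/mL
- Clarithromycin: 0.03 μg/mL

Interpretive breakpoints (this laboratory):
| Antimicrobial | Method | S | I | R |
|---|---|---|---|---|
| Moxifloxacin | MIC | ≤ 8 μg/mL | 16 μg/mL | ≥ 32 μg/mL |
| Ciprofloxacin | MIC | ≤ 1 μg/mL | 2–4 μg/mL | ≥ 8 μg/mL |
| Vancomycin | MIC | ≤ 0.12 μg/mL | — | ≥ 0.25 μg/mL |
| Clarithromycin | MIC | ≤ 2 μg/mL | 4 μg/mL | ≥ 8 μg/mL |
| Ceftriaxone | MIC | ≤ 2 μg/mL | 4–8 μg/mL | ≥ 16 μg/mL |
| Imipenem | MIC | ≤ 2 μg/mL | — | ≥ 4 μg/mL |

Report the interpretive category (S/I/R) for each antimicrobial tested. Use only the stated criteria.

I, S, R, S

Moxifloxacin: 16 μg/mL is = 16 μg/mL → I
Ciprofloxacin: 0.12 μg/mL is ≤ 1 μg/mL ⇒ S
Vancomycin: 64 μg/mL is ≥ 0.25 μg/mL ⇒ resistant
Clarithromycin (0.03 μg/mL) ≤ 2 μg/mL → susceptible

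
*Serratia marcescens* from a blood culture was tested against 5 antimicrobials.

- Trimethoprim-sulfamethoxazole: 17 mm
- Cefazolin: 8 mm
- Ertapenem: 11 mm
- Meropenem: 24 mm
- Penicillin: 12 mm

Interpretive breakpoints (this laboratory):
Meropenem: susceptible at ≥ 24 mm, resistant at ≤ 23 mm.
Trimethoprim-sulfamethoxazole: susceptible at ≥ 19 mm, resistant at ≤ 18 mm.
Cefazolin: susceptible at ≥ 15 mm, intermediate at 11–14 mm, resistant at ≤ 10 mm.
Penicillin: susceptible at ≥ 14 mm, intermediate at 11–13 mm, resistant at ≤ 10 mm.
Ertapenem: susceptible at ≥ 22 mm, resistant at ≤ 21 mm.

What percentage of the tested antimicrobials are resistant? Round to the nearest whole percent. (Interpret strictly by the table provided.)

60%

Trimethoprim-sulfamethoxazole: 17 mm is ≤ 18 mm ⇒ resistant
Cefazolin (8 mm) ≤ 10 mm → R
Ertapenem (11 mm) ≤ 21 mm → resistant
Meropenem 24 mm: ≥ 24 mm — susceptible
Penicillin 12 mm: in 11–13 mm — intermediate
Resistant: 3/5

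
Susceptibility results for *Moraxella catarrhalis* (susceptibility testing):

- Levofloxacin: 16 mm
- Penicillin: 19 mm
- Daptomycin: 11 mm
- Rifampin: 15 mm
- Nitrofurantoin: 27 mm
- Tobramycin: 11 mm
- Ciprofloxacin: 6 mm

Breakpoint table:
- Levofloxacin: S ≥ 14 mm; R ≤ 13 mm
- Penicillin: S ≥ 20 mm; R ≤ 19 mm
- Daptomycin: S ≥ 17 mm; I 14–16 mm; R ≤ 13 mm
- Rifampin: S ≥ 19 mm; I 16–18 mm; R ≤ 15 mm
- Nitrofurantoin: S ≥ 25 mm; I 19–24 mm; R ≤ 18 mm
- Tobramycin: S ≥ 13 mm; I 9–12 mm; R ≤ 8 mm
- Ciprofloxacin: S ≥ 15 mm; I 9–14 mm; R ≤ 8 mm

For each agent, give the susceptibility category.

Levofloxacin (16 mm) ≥ 14 mm ⇒ Susceptible
Penicillin (19 mm) ≤ 19 mm → resistant
Daptomycin: 11 mm is ≤ 13 mm → R
Rifampin: 15 mm is ≤ 15 mm ⇒ resistant
Nitrofurantoin: 27 mm is ≥ 25 mm → susceptible
Tobramycin (11 mm) in 9–12 mm — intermediate
Ciprofloxacin 6 mm: ≤ 8 mm → R

S, R, R, R, S, I, R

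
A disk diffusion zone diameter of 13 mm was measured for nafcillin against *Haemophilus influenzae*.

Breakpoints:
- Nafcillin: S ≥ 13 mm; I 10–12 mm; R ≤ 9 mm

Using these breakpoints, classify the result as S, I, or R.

Susceptible

Nafcillin: 13 mm is ≥ 13 mm → Susceptible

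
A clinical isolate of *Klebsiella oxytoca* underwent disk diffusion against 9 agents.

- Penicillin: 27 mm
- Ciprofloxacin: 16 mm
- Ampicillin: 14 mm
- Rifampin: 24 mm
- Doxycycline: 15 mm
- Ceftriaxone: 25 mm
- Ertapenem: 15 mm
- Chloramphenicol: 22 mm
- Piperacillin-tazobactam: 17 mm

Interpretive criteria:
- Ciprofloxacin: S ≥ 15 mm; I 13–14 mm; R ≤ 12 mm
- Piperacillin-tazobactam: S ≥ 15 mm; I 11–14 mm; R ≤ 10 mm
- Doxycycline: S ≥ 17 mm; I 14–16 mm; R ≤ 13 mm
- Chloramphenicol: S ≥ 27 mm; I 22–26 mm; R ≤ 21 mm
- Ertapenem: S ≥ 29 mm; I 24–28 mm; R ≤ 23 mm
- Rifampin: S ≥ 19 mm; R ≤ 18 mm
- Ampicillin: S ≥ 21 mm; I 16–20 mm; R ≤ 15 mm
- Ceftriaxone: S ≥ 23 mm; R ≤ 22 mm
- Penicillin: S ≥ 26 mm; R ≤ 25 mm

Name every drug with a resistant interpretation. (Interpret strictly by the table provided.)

Penicillin: 27 mm is ≥ 26 mm — S
Ciprofloxacin: 16 mm is ≥ 15 mm — susceptible
Ampicillin (14 mm) ≤ 15 mm — Resistant
Rifampin (24 mm) ≥ 19 mm ⇒ Susceptible
Doxycycline 15 mm: in 14–16 mm → Intermediate
Ceftriaxone (25 mm) ≥ 23 mm — susceptible
Ertapenem (15 mm) ≤ 23 mm ⇒ Resistant
Chloramphenicol: 22 mm is in 22–26 mm — intermediate
Piperacillin-tazobactam (17 mm) ≥ 15 mm — susceptible

ampicillin, ertapenem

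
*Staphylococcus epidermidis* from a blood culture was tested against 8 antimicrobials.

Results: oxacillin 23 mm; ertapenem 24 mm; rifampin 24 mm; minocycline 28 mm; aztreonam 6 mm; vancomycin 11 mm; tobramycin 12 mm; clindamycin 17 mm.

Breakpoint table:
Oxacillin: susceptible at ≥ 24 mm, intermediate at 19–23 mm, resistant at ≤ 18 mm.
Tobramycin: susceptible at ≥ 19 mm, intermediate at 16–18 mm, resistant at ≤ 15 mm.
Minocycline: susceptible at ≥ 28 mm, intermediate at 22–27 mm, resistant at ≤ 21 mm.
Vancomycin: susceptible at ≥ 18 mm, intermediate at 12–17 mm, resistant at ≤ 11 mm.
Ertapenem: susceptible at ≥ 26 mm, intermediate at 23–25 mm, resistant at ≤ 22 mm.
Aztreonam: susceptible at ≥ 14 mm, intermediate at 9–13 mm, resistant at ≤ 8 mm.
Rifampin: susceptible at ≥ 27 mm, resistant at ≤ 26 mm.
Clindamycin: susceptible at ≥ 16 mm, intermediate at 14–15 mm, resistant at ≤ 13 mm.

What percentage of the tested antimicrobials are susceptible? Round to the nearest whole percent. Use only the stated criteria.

Oxacillin: 23 mm is in 19–23 mm → intermediate
Ertapenem 24 mm: in 23–25 mm — Intermediate
Rifampin 24 mm: ≤ 26 mm ⇒ R
Minocycline (28 mm) ≥ 28 mm → S
Aztreonam: 6 mm is ≤ 8 mm ⇒ R
Vancomycin 11 mm: ≤ 11 mm — Resistant
Tobramycin 12 mm: ≤ 15 mm — resistant
Clindamycin (17 mm) ≥ 16 mm ⇒ S
Susceptible: 2/8

25%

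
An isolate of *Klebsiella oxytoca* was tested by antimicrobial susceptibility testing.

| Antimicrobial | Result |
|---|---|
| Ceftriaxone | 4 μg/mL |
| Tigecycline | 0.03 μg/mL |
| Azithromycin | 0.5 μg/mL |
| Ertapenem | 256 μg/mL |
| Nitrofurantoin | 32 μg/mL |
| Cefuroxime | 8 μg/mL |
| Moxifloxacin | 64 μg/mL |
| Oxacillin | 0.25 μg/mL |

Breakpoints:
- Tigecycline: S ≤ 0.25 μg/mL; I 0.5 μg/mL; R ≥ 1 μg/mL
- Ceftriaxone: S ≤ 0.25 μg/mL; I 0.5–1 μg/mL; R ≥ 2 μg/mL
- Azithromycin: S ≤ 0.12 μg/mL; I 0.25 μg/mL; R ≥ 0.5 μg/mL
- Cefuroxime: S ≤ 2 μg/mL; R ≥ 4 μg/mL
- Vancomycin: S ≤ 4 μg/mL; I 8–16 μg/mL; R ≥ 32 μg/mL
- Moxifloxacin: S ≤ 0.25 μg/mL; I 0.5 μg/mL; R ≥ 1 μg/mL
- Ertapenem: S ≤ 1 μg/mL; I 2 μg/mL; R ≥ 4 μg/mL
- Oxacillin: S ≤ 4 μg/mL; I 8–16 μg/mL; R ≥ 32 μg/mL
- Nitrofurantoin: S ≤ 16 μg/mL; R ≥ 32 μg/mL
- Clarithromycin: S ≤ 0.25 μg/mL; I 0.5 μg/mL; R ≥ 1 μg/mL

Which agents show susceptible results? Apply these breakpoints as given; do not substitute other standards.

Ceftriaxone: 4 μg/mL is ≥ 2 μg/mL ⇒ R
Tigecycline: 0.03 μg/mL is ≤ 0.25 μg/mL ⇒ susceptible
Azithromycin: 0.5 μg/mL is ≥ 0.5 μg/mL → R
Ertapenem (256 μg/mL) ≥ 4 μg/mL — R
Nitrofurantoin 32 μg/mL: ≥ 32 μg/mL ⇒ resistant
Cefuroxime: 8 μg/mL is ≥ 4 μg/mL — resistant
Moxifloxacin (64 μg/mL) ≥ 1 μg/mL ⇒ Resistant
Oxacillin 0.25 μg/mL: ≤ 4 μg/mL → S

tigecycline, oxacillin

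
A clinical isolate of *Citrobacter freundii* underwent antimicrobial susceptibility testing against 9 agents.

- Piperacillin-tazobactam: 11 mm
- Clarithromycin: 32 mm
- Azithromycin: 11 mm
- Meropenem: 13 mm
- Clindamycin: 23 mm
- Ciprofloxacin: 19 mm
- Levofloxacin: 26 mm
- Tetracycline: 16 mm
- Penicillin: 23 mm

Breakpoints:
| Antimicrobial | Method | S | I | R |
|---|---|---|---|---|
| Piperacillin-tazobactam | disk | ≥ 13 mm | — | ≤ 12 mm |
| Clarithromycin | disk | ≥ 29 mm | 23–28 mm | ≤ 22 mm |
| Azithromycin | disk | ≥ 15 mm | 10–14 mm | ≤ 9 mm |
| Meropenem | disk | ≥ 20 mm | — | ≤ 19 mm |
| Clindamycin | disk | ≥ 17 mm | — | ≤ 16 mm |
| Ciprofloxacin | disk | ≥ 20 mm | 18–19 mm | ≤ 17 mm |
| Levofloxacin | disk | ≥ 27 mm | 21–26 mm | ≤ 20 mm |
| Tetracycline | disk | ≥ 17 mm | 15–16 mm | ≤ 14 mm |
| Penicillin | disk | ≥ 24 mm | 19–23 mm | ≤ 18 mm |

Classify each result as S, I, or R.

Piperacillin-tazobactam (11 mm) ≤ 12 mm — Resistant
Clarithromycin: 32 mm is ≥ 29 mm → S
Azithromycin (11 mm) in 10–14 mm → intermediate
Meropenem 13 mm: ≤ 19 mm — R
Clindamycin: 23 mm is ≥ 17 mm → Susceptible
Ciprofloxacin: 19 mm is in 18–19 mm ⇒ intermediate
Levofloxacin (26 mm) in 21–26 mm ⇒ intermediate
Tetracycline (16 mm) in 15–16 mm → I
Penicillin (23 mm) in 19–23 mm → I

R, S, I, R, S, I, I, I, I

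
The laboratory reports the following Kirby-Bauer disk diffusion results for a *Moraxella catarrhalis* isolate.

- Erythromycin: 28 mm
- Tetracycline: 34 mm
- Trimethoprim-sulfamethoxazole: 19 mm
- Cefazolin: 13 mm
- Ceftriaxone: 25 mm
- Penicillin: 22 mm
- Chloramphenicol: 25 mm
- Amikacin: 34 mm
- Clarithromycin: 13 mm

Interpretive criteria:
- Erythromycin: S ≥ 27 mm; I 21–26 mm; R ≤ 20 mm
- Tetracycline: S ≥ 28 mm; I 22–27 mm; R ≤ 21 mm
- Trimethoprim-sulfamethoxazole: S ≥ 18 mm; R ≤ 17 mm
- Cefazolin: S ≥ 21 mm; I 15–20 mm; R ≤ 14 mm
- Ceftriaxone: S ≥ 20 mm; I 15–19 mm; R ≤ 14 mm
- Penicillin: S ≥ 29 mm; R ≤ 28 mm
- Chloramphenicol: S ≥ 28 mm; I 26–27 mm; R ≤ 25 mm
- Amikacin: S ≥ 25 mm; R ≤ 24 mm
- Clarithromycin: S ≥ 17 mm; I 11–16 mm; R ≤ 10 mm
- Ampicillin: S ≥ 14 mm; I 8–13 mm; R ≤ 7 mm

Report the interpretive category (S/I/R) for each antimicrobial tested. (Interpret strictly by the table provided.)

Erythromycin 28 mm: ≥ 27 mm ⇒ Susceptible
Tetracycline (34 mm) ≥ 28 mm — S
Trimethoprim-sulfamethoxazole (19 mm) ≥ 18 mm ⇒ susceptible
Cefazolin 13 mm: ≤ 14 mm → Resistant
Ceftriaxone 25 mm: ≥ 20 mm ⇒ S
Penicillin: 22 mm is ≤ 28 mm → R
Chloramphenicol (25 mm) ≤ 25 mm ⇒ Resistant
Amikacin 34 mm: ≥ 25 mm ⇒ S
Clarithromycin 13 mm: in 11–16 mm ⇒ intermediate

S, S, S, R, S, R, R, S, I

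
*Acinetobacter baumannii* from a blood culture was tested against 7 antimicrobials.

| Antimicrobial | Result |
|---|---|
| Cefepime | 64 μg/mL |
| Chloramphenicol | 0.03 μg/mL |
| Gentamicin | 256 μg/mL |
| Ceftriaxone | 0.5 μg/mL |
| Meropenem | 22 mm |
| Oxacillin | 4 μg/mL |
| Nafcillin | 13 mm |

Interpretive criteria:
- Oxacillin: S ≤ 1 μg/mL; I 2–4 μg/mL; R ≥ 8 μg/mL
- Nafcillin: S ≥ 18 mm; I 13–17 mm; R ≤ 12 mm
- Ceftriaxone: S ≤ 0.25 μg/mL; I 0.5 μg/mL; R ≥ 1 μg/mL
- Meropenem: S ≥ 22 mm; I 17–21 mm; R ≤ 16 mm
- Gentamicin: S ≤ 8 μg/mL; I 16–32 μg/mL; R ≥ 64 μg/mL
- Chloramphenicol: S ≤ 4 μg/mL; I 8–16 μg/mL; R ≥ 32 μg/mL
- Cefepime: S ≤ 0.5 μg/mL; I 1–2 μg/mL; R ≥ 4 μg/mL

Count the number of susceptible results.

2

Cefepime (64 μg/mL) ≥ 4 μg/mL ⇒ R
Chloramphenicol: 0.03 μg/mL is ≤ 4 μg/mL ⇒ Susceptible
Gentamicin (256 μg/mL) ≥ 64 μg/mL — resistant
Ceftriaxone: 0.5 μg/mL is = 0.5 μg/mL → Intermediate
Meropenem 22 mm: ≥ 22 mm → susceptible
Oxacillin: 4 μg/mL is in 2–4 μg/mL — Intermediate
Nafcillin: 13 mm is in 13–17 mm ⇒ Intermediate
Susceptible: 2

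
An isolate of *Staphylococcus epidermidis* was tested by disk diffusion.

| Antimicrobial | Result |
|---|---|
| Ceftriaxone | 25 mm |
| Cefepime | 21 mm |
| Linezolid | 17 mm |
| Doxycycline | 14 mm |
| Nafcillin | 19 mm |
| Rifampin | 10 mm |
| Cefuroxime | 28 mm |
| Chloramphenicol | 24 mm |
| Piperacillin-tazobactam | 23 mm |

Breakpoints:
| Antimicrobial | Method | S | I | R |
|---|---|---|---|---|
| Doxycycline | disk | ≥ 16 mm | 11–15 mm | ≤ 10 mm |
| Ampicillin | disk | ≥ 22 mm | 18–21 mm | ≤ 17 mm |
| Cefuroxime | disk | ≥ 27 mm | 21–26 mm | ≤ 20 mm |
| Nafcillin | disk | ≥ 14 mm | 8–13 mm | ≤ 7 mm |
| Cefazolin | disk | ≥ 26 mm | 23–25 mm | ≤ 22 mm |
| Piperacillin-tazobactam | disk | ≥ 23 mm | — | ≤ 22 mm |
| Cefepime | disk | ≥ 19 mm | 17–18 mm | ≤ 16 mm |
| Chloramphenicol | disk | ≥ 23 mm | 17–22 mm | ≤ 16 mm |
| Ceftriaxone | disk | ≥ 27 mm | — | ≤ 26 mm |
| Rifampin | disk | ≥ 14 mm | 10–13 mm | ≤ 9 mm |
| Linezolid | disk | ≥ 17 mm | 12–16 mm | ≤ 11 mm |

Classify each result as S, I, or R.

Ceftriaxone (25 mm) ≤ 26 mm — Resistant
Cefepime: 21 mm is ≥ 19 mm — Susceptible
Linezolid 17 mm: ≥ 17 mm → S
Doxycycline: 14 mm is in 11–15 mm → I
Nafcillin 19 mm: ≥ 14 mm ⇒ Susceptible
Rifampin 10 mm: in 10–13 mm → intermediate
Cefuroxime (28 mm) ≥ 27 mm — Susceptible
Chloramphenicol: 24 mm is ≥ 23 mm — S
Piperacillin-tazobactam: 23 mm is ≥ 23 mm ⇒ S

R, S, S, I, S, I, S, S, S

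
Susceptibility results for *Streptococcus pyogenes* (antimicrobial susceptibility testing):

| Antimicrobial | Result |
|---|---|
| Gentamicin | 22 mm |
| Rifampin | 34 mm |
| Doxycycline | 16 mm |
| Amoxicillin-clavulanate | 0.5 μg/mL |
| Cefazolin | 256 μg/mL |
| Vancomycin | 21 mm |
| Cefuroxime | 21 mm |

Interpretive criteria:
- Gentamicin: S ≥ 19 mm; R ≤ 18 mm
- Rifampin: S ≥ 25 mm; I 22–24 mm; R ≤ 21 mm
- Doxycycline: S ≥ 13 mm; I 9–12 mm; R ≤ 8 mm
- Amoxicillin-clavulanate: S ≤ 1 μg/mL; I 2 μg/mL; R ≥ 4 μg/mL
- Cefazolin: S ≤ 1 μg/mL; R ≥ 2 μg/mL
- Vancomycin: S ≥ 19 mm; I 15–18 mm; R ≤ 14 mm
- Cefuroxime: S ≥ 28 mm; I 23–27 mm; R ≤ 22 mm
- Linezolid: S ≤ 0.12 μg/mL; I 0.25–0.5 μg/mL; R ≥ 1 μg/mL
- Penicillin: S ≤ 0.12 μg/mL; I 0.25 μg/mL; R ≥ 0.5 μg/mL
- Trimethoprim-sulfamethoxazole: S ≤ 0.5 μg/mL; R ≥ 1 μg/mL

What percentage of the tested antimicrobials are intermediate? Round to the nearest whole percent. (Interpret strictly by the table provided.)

0%

Gentamicin 22 mm: ≥ 19 mm → Susceptible
Rifampin: 34 mm is ≥ 25 mm ⇒ Susceptible
Doxycycline 16 mm: ≥ 13 mm ⇒ susceptible
Amoxicillin-clavulanate (0.5 μg/mL) ≤ 1 μg/mL ⇒ S
Cefazolin 256 μg/mL: ≥ 2 μg/mL — Resistant
Vancomycin: 21 mm is ≥ 19 mm → Susceptible
Cefuroxime 21 mm: ≤ 22 mm ⇒ Resistant
Intermediate: 0/7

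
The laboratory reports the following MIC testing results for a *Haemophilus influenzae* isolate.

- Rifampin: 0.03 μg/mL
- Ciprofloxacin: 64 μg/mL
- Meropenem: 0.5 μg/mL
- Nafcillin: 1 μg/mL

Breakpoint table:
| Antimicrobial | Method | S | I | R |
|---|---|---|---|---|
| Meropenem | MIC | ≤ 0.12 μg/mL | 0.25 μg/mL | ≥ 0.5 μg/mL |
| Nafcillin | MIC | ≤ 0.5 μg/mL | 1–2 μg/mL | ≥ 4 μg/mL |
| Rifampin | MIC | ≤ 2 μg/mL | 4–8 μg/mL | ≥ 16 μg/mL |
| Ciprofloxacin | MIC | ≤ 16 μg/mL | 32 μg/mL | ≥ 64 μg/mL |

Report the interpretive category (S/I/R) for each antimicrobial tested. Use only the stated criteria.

S, R, R, I

Rifampin (0.03 μg/mL) ≤ 2 μg/mL — Susceptible
Ciprofloxacin 64 μg/mL: ≥ 64 μg/mL ⇒ R
Meropenem (0.5 μg/mL) ≥ 0.5 μg/mL ⇒ R
Nafcillin: 1 μg/mL is in 1–2 μg/mL ⇒ intermediate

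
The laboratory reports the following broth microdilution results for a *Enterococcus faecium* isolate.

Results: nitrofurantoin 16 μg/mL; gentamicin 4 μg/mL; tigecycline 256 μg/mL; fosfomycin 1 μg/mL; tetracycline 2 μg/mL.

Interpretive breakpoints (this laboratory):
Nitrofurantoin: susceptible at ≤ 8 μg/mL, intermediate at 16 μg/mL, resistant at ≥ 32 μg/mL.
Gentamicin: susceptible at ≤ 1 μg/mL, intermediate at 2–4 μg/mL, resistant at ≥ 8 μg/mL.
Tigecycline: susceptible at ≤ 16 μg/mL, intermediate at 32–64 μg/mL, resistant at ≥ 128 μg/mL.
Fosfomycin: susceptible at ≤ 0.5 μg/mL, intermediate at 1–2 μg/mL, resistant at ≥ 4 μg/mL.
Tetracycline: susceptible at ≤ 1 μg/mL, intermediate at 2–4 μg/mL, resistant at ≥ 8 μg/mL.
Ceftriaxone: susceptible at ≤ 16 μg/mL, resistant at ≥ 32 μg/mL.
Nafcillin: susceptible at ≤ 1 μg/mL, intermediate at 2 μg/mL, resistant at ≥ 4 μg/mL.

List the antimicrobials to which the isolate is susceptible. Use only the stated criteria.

none

Nitrofurantoin (16 μg/mL) = 16 μg/mL — Intermediate
Gentamicin: 4 μg/mL is in 2–4 μg/mL — Intermediate
Tigecycline (256 μg/mL) ≥ 128 μg/mL ⇒ R
Fosfomycin 1 μg/mL: in 1–2 μg/mL — I
Tetracycline: 2 μg/mL is in 2–4 μg/mL — intermediate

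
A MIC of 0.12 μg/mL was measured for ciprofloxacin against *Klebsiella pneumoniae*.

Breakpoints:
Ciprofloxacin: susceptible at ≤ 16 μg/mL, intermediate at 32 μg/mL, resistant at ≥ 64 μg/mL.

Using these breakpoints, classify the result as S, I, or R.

Ciprofloxacin 0.12 μg/mL: ≤ 16 μg/mL — susceptible

S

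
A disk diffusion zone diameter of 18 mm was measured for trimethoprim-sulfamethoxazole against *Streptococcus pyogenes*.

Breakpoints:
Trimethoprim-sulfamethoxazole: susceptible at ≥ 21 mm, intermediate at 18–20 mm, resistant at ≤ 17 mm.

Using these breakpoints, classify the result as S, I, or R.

Trimethoprim-sulfamethoxazole: 18 mm is in 18–20 mm — I

I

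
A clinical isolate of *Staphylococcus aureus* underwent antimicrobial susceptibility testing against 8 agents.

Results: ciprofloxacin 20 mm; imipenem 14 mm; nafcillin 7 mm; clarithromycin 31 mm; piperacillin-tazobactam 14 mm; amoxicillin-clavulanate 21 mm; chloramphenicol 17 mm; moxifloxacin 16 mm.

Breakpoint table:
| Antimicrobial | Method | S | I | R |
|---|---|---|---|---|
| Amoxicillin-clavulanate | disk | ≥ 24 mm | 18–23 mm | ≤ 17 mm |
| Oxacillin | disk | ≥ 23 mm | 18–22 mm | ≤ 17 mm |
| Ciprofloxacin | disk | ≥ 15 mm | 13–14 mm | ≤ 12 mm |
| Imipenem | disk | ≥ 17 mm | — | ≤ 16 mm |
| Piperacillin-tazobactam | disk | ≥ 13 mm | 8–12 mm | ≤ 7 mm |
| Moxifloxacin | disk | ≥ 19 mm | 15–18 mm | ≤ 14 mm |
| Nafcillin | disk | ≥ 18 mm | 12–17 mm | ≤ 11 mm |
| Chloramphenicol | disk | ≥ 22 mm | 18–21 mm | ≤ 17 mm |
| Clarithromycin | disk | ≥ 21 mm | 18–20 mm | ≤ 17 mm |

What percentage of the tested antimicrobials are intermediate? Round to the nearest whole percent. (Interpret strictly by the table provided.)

25%

Ciprofloxacin 20 mm: ≥ 15 mm → S
Imipenem: 14 mm is ≤ 16 mm → R
Nafcillin: 7 mm is ≤ 11 mm ⇒ resistant
Clarithromycin 31 mm: ≥ 21 mm — susceptible
Piperacillin-tazobactam: 14 mm is ≥ 13 mm ⇒ susceptible
Amoxicillin-clavulanate (21 mm) in 18–23 mm → I
Chloramphenicol 17 mm: ≤ 17 mm → Resistant
Moxifloxacin 16 mm: in 15–18 mm — Intermediate
Intermediate: 2/8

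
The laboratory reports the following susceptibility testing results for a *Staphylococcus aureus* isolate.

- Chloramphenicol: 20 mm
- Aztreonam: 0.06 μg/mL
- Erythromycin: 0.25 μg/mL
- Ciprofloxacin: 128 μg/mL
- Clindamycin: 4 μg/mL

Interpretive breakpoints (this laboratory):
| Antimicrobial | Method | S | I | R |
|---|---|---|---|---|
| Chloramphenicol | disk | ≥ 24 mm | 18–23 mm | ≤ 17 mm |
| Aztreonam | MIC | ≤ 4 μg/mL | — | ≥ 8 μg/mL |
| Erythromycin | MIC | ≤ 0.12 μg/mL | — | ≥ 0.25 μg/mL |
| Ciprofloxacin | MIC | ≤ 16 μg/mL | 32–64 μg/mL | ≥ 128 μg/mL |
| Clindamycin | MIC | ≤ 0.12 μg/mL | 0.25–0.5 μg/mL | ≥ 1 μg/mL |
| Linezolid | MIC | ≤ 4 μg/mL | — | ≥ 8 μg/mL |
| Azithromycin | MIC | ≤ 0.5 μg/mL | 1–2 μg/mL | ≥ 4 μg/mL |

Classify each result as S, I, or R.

I, S, R, R, R

Chloramphenicol 20 mm: in 18–23 mm — Intermediate
Aztreonam (0.06 μg/mL) ≤ 4 μg/mL — susceptible
Erythromycin (0.25 μg/mL) ≥ 0.25 μg/mL ⇒ R
Ciprofloxacin 128 μg/mL: ≥ 128 μg/mL — Resistant
Clindamycin 4 μg/mL: ≥ 1 μg/mL → resistant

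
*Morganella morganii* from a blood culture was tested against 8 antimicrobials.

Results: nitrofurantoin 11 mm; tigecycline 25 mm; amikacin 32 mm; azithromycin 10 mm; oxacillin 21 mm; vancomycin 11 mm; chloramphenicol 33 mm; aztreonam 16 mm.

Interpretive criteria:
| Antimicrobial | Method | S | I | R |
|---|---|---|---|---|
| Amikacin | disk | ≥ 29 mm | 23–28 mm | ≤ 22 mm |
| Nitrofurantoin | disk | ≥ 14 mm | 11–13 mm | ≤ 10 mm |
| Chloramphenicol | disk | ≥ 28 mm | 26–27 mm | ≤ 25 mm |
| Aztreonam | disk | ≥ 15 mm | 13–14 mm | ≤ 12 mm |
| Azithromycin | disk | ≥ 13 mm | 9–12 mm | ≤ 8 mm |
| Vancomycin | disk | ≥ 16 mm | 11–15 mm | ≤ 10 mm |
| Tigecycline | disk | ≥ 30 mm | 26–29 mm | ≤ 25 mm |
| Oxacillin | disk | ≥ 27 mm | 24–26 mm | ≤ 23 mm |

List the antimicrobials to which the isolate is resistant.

tigecycline, oxacillin

Nitrofurantoin: 11 mm is in 11–13 mm ⇒ I
Tigecycline: 25 mm is ≤ 25 mm ⇒ R
Amikacin (32 mm) ≥ 29 mm ⇒ Susceptible
Azithromycin: 10 mm is in 9–12 mm — intermediate
Oxacillin 21 mm: ≤ 23 mm → R
Vancomycin: 11 mm is in 11–15 mm → I
Chloramphenicol: 33 mm is ≥ 28 mm → susceptible
Aztreonam (16 mm) ≥ 15 mm → Susceptible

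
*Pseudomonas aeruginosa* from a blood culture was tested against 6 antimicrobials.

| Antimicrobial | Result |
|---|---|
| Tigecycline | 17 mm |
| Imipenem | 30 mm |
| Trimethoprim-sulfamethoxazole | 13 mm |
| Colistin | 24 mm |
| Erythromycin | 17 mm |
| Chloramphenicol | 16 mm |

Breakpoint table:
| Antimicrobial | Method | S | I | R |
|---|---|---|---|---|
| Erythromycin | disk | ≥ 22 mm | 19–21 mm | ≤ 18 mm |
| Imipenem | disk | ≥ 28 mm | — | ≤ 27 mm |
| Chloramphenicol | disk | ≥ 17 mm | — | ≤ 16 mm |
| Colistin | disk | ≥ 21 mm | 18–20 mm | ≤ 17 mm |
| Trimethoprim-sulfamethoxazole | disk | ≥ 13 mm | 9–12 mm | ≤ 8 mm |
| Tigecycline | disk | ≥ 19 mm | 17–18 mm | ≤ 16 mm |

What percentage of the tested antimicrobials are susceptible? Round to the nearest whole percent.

50%

Tigecycline: 17 mm is in 17–18 mm — I
Imipenem 30 mm: ≥ 28 mm → Susceptible
Trimethoprim-sulfamethoxazole 13 mm: ≥ 13 mm ⇒ susceptible
Colistin 24 mm: ≥ 21 mm ⇒ Susceptible
Erythromycin (17 mm) ≤ 18 mm ⇒ resistant
Chloramphenicol 16 mm: ≤ 16 mm ⇒ Resistant
Susceptible: 3/6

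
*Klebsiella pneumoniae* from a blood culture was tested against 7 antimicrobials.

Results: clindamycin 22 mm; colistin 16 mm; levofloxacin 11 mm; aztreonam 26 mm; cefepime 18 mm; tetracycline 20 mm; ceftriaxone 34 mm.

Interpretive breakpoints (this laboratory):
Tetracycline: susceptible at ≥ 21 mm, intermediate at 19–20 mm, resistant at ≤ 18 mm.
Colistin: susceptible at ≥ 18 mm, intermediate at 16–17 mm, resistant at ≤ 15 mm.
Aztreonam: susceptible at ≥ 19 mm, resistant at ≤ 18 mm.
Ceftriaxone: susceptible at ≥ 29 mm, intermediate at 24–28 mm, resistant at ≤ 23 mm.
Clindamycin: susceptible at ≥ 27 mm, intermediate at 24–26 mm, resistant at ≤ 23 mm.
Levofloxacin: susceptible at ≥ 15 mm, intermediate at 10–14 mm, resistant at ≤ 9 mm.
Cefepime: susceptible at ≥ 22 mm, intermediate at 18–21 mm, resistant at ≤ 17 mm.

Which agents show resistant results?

Clindamycin: 22 mm is ≤ 23 mm ⇒ resistant
Colistin 16 mm: in 16–17 mm → I
Levofloxacin 11 mm: in 10–14 mm — Intermediate
Aztreonam 26 mm: ≥ 19 mm ⇒ Susceptible
Cefepime (18 mm) in 18–21 mm — Intermediate
Tetracycline (20 mm) in 19–20 mm — Intermediate
Ceftriaxone 34 mm: ≥ 29 mm ⇒ S

clindamycin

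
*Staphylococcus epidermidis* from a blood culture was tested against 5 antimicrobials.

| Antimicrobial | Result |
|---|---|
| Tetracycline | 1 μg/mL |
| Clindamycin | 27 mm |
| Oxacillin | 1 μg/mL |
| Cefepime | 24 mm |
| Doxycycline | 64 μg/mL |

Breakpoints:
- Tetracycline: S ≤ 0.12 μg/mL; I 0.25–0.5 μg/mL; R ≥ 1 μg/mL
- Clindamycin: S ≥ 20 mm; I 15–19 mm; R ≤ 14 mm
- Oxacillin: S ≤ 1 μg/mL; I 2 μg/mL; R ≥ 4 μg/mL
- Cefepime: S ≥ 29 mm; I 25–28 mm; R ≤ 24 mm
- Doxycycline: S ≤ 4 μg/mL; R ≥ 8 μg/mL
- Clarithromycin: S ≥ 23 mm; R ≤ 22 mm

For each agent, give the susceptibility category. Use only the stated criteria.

Tetracycline 1 μg/mL: ≥ 1 μg/mL — Resistant
Clindamycin 27 mm: ≥ 20 mm ⇒ S
Oxacillin (1 μg/mL) ≤ 1 μg/mL → S
Cefepime 24 mm: ≤ 24 mm — Resistant
Doxycycline: 64 μg/mL is ≥ 8 μg/mL — Resistant

R, S, S, R, R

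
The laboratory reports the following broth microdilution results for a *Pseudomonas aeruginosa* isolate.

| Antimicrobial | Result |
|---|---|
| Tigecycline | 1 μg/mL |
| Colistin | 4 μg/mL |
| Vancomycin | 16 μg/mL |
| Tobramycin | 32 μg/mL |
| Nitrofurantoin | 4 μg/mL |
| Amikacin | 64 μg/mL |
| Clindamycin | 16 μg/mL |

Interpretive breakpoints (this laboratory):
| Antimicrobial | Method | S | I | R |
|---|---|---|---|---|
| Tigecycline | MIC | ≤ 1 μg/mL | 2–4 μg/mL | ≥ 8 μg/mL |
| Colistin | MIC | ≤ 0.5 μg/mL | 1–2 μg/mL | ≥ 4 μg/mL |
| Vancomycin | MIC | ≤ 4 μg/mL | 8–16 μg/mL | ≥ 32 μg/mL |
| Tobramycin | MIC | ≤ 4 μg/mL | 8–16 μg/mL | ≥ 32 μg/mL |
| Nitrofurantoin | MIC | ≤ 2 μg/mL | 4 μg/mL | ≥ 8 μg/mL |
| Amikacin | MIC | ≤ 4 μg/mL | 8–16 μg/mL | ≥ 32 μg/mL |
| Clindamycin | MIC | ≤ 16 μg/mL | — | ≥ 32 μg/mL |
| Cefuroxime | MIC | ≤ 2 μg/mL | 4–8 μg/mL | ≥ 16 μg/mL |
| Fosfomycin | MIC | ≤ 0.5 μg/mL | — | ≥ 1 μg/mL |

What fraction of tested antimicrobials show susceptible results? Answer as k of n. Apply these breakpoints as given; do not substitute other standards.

2 of 7

Tigecycline 1 μg/mL: ≤ 1 μg/mL → S
Colistin (4 μg/mL) ≥ 4 μg/mL → resistant
Vancomycin (16 μg/mL) in 8–16 μg/mL → intermediate
Tobramycin: 32 μg/mL is ≥ 32 μg/mL — resistant
Nitrofurantoin (4 μg/mL) = 4 μg/mL — intermediate
Amikacin (64 μg/mL) ≥ 32 μg/mL ⇒ resistant
Clindamycin 16 μg/mL: ≤ 16 μg/mL ⇒ susceptible
Susceptible: 2/7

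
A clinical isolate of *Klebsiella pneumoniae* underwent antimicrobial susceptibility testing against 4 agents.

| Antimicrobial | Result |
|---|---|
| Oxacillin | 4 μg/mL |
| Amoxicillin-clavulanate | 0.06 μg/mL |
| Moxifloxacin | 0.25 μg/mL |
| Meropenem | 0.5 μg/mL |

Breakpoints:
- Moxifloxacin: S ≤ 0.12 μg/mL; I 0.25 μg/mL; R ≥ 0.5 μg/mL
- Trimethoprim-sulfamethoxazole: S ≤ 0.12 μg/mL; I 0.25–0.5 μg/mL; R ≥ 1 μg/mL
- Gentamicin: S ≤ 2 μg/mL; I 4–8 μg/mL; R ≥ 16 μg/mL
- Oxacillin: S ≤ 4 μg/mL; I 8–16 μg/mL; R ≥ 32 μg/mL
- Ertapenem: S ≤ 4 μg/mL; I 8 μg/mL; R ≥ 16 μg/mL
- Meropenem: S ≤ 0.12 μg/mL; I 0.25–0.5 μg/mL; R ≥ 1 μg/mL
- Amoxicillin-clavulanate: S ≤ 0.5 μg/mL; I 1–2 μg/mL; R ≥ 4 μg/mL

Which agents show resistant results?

none

Oxacillin 4 μg/mL: ≤ 4 μg/mL ⇒ susceptible
Amoxicillin-clavulanate (0.06 μg/mL) ≤ 0.5 μg/mL → Susceptible
Moxifloxacin: 0.25 μg/mL is = 0.25 μg/mL — intermediate
Meropenem (0.5 μg/mL) in 0.25–0.5 μg/mL — intermediate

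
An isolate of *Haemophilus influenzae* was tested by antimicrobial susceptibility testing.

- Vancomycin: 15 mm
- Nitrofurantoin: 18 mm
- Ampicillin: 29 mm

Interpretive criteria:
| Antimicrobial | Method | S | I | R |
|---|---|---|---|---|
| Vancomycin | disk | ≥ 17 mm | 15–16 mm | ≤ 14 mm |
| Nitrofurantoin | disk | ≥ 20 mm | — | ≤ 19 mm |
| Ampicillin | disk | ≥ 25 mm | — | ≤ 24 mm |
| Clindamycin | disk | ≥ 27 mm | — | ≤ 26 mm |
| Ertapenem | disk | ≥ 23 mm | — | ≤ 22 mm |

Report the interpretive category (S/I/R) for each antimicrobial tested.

Vancomycin (15 mm) in 15–16 mm → Intermediate
Nitrofurantoin (18 mm) ≤ 19 mm ⇒ R
Ampicillin: 29 mm is ≥ 25 mm — Susceptible

I, R, S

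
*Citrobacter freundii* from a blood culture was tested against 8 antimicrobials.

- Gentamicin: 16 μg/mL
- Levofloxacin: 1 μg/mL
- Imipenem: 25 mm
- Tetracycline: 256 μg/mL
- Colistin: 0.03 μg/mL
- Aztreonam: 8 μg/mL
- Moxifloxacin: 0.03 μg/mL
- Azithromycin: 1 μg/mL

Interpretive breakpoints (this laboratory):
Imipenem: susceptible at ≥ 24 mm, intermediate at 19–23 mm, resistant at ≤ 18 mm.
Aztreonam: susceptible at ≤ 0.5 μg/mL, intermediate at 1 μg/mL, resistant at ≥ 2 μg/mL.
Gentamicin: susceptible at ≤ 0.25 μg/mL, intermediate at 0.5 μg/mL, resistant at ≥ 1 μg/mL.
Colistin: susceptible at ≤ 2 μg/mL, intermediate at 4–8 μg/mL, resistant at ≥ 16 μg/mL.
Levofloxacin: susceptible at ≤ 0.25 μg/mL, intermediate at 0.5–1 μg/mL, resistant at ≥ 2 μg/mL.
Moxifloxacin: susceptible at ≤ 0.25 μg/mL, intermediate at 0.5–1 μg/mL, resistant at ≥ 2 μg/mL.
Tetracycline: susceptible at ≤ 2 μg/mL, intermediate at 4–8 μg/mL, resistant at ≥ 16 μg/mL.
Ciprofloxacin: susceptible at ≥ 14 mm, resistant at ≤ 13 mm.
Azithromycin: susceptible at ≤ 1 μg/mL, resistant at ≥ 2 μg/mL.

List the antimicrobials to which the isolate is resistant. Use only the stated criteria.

gentamicin, tetracycline, aztreonam

Gentamicin: 16 μg/mL is ≥ 1 μg/mL — R
Levofloxacin: 1 μg/mL is in 0.5–1 μg/mL → I
Imipenem 25 mm: ≥ 24 mm ⇒ Susceptible
Tetracycline 256 μg/mL: ≥ 16 μg/mL ⇒ R
Colistin 0.03 μg/mL: ≤ 2 μg/mL ⇒ Susceptible
Aztreonam 8 μg/mL: ≥ 2 μg/mL — Resistant
Moxifloxacin 0.03 μg/mL: ≤ 0.25 μg/mL ⇒ S
Azithromycin (1 μg/mL) ≤ 1 μg/mL → Susceptible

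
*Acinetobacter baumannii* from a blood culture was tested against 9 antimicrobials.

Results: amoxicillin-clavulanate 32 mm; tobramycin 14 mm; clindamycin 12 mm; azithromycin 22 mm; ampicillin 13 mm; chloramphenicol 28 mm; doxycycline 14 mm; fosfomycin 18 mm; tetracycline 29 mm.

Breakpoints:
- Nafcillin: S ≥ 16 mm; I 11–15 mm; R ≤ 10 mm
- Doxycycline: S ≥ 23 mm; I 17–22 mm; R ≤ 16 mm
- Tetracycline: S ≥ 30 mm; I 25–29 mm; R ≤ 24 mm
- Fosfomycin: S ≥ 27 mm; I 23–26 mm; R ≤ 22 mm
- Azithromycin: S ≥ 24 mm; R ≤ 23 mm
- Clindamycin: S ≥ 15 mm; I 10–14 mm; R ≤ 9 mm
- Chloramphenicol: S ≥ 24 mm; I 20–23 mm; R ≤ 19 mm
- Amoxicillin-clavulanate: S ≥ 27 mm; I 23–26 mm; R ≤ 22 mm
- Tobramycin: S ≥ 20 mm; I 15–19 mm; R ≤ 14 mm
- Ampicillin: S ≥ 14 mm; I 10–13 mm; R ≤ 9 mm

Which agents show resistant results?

tobramycin, azithromycin, doxycycline, fosfomycin

Amoxicillin-clavulanate: 32 mm is ≥ 27 mm ⇒ Susceptible
Tobramycin (14 mm) ≤ 14 mm ⇒ R
Clindamycin (12 mm) in 10–14 mm — I
Azithromycin 22 mm: ≤ 23 mm → R
Ampicillin: 13 mm is in 10–13 mm ⇒ I
Chloramphenicol: 28 mm is ≥ 24 mm → susceptible
Doxycycline: 14 mm is ≤ 16 mm ⇒ resistant
Fosfomycin 18 mm: ≤ 22 mm → R
Tetracycline (29 mm) in 25–29 mm — I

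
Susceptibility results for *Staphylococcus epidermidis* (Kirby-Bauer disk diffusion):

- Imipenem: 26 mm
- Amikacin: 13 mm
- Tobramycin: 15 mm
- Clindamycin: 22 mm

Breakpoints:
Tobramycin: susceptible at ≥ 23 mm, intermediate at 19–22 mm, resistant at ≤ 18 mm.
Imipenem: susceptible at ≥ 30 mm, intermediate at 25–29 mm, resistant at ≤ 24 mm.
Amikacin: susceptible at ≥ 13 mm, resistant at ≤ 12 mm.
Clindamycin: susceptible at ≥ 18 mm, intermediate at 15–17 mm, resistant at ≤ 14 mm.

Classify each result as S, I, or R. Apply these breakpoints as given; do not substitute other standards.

I, S, R, S

Imipenem 26 mm: in 25–29 mm ⇒ I
Amikacin: 13 mm is ≥ 13 mm — susceptible
Tobramycin (15 mm) ≤ 18 mm — R
Clindamycin: 22 mm is ≥ 18 mm ⇒ Susceptible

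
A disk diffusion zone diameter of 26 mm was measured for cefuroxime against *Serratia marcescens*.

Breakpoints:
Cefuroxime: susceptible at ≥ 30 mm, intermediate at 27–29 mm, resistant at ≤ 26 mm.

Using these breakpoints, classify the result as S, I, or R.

R

Cefuroxime: 26 mm is ≤ 26 mm ⇒ R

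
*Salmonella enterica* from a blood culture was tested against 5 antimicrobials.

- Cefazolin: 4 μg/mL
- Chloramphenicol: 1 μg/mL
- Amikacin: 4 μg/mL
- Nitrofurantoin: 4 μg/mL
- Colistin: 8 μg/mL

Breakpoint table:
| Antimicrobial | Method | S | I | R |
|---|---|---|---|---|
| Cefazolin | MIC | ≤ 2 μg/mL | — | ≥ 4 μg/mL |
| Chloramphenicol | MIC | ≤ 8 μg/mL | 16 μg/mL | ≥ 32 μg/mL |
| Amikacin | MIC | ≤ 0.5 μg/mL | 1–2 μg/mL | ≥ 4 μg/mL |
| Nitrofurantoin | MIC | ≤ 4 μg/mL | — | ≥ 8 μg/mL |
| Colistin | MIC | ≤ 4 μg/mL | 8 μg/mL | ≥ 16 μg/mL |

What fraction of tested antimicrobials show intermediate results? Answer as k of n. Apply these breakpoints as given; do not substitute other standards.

Cefazolin 4 μg/mL: ≥ 4 μg/mL ⇒ R
Chloramphenicol (1 μg/mL) ≤ 8 μg/mL — susceptible
Amikacin: 4 μg/mL is ≥ 4 μg/mL → Resistant
Nitrofurantoin: 4 μg/mL is ≤ 4 μg/mL → S
Colistin 8 μg/mL: = 8 μg/mL — intermediate
Intermediate: 1/5

1 of 5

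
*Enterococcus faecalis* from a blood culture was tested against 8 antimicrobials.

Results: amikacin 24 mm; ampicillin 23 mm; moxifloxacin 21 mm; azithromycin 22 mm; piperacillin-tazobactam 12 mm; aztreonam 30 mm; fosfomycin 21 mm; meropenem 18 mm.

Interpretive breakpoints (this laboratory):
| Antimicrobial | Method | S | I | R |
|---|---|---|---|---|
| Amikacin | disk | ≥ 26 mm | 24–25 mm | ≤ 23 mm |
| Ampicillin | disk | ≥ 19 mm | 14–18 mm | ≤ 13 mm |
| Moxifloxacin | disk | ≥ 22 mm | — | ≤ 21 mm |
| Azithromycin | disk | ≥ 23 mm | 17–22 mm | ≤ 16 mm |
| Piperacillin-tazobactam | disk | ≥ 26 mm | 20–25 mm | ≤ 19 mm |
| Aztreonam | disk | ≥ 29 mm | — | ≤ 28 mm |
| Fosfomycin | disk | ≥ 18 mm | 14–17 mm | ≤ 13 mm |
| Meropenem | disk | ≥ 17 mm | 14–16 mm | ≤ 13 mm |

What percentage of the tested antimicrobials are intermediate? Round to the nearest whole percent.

Amikacin (24 mm) in 24–25 mm → Intermediate
Ampicillin: 23 mm is ≥ 19 mm — S
Moxifloxacin 21 mm: ≤ 21 mm → resistant
Azithromycin: 22 mm is in 17–22 mm — I
Piperacillin-tazobactam: 12 mm is ≤ 19 mm ⇒ R
Aztreonam 30 mm: ≥ 29 mm → susceptible
Fosfomycin: 21 mm is ≥ 18 mm → S
Meropenem (18 mm) ≥ 17 mm → S
Intermediate: 2/8

25%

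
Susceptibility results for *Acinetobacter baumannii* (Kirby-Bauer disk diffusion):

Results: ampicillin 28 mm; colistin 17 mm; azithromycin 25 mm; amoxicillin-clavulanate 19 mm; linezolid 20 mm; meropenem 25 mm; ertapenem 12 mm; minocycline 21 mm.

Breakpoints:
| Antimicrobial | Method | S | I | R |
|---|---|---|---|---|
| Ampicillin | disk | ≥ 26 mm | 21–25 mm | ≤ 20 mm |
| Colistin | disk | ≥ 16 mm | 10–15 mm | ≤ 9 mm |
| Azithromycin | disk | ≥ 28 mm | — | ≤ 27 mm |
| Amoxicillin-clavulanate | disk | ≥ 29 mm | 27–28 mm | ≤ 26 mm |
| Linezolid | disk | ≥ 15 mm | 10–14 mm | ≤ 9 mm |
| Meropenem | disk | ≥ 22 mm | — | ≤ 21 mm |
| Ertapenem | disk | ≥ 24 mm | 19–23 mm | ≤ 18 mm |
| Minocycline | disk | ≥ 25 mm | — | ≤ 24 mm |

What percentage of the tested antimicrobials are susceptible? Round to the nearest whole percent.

50%

Ampicillin: 28 mm is ≥ 26 mm → susceptible
Colistin (17 mm) ≥ 16 mm ⇒ Susceptible
Azithromycin 25 mm: ≤ 27 mm → R
Amoxicillin-clavulanate (19 mm) ≤ 26 mm ⇒ Resistant
Linezolid: 20 mm is ≥ 15 mm ⇒ Susceptible
Meropenem: 25 mm is ≥ 22 mm ⇒ susceptible
Ertapenem 12 mm: ≤ 18 mm ⇒ R
Minocycline: 21 mm is ≤ 24 mm — resistant
Susceptible: 4/8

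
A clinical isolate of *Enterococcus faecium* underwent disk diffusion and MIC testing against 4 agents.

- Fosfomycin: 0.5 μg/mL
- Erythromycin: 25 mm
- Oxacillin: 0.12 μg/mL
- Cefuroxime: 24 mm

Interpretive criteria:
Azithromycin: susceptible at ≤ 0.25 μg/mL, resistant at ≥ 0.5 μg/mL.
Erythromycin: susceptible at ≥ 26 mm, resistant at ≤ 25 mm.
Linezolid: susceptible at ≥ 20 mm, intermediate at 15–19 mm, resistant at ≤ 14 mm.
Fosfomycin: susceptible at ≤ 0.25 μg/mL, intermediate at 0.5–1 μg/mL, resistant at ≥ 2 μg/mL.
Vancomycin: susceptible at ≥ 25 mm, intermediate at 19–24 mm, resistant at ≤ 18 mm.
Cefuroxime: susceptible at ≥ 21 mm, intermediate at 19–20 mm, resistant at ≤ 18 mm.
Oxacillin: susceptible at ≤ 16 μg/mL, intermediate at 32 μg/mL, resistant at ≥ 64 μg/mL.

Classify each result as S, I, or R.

Fosfomycin: 0.5 μg/mL is in 0.5–1 μg/mL ⇒ intermediate
Erythromycin (25 mm) ≤ 25 mm ⇒ Resistant
Oxacillin: 0.12 μg/mL is ≤ 16 μg/mL → S
Cefuroxime 24 mm: ≥ 21 mm ⇒ Susceptible

I, R, S, S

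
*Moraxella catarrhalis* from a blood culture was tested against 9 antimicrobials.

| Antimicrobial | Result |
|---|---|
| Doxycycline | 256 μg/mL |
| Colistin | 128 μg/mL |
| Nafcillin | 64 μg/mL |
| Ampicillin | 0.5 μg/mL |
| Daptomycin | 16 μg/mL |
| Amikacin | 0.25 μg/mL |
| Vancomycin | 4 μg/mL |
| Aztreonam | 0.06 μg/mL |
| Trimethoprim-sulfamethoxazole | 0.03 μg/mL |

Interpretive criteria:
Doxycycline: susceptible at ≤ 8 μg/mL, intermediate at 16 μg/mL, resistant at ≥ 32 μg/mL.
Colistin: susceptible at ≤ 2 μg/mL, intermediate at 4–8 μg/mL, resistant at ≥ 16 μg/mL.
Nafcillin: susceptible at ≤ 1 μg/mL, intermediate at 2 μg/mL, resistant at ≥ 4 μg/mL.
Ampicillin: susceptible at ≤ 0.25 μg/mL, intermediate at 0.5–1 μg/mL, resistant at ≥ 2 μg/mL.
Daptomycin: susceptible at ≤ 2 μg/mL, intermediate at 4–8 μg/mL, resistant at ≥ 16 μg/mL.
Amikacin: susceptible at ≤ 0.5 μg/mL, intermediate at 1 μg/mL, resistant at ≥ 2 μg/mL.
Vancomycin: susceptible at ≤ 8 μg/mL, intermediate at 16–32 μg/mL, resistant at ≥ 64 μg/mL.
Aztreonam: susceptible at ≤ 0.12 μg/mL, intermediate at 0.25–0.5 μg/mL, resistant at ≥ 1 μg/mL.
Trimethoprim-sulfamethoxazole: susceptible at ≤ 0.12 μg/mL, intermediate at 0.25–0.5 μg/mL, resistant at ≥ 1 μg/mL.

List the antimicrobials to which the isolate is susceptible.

Doxycycline: 256 μg/mL is ≥ 32 μg/mL — Resistant
Colistin 128 μg/mL: ≥ 16 μg/mL ⇒ resistant
Nafcillin (64 μg/mL) ≥ 4 μg/mL ⇒ resistant
Ampicillin 0.5 μg/mL: in 0.5–1 μg/mL → intermediate
Daptomycin (16 μg/mL) ≥ 16 μg/mL — Resistant
Amikacin: 0.25 μg/mL is ≤ 0.5 μg/mL — S
Vancomycin 4 μg/mL: ≤ 8 μg/mL ⇒ Susceptible
Aztreonam: 0.06 μg/mL is ≤ 0.12 μg/mL — S
Trimethoprim-sulfamethoxazole 0.03 μg/mL: ≤ 0.12 μg/mL — Susceptible

amikacin, vancomycin, aztreonam, trimethoprim-sulfamethoxazole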